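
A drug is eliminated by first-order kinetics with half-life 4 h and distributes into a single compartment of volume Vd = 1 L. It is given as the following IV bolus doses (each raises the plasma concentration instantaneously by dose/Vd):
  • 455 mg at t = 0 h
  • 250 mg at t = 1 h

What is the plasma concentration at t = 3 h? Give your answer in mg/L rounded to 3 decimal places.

k = ln 2 / 4 = 0.17329 per h
Dose 1 (455 mg at t=0 h): 455·exp(−0.17329·3) = 270.545 mg/L
Dose 2 (250 mg at t=1 h): 250·exp(−0.17329·2) = 176.777 mg/L
C(3) = 270.545 + 176.777 = 447.321 mg/L

447.321 mg/L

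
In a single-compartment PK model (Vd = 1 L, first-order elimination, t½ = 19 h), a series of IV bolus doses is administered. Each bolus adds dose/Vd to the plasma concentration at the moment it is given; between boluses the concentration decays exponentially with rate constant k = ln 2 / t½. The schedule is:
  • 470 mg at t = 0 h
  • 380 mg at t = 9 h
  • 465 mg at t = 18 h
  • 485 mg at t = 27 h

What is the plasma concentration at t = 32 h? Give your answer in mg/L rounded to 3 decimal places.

993.609 mg/L

k = ln 2 / 19 = 0.03648 per h
Dose 1 (470 mg at t=0 h): 470·exp(−0.03648·32) = 146.251 mg/L
Dose 2 (380 mg at t=9 h): 380·exp(−0.03648·23) = 164.202 mg/L
Dose 3 (465 mg at t=18 h): 465·exp(−0.03648·14) = 279.024 mg/L
Dose 4 (485 mg at t=27 h): 485·exp(−0.03648·5) = 404.132 mg/L
C(32) = 146.251 + 164.202 + 279.024 + 404.132 = 993.609 mg/L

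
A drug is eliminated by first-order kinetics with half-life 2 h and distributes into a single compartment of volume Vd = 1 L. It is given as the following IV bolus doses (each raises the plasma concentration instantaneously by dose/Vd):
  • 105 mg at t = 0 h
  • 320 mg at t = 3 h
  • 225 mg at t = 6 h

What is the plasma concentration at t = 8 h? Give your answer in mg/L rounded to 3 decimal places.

175.631 mg/L

k = ln 2 / 2 = 0.34657 per h
Dose 1 (105 mg at t=0 h): 105·exp(−0.34657·8) = 6.562 mg/L
Dose 2 (320 mg at t=3 h): 320·exp(−0.34657·5) = 56.569 mg/L
Dose 3 (225 mg at t=6 h): 225·exp(−0.34657·2) = 112.500 mg/L
C(8) = 6.562 + 56.569 + 112.500 = 175.631 mg/L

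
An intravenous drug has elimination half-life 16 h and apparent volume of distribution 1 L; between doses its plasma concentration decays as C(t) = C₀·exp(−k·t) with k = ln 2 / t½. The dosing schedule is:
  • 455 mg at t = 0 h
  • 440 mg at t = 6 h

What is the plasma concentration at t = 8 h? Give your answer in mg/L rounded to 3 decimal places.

k = ln 2 / 16 = 0.04332 per h
Dose 1 (455 mg at t=0 h): 455·exp(−0.04332·8) = 321.734 mg/L
Dose 2 (440 mg at t=6 h): 440·exp(−0.04332·2) = 403.482 mg/L
C(8) = 321.734 + 403.482 = 725.215 mg/L

725.215 mg/L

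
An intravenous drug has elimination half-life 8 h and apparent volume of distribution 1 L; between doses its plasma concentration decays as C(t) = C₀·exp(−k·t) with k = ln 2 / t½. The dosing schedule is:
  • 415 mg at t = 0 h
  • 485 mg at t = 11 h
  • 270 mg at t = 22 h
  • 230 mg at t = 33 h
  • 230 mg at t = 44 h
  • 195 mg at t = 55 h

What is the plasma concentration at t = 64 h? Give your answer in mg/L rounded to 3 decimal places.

k = ln 2 / 8 = 0.08664 per h
Dose 1 (415 mg at t=0 h): 415·exp(−0.08664·64) = 1.621 mg/L
Dose 2 (485 mg at t=11 h): 485·exp(−0.08664·53) = 4.914 mg/L
Dose 3 (270 mg at t=22 h): 270·exp(−0.08664·42) = 7.095 mg/L
Dose 4 (230 mg at t=33 h): 230·exp(−0.08664·31) = 15.676 mg/L
Dose 5 (230 mg at t=44 h): 230·exp(−0.08664·20) = 40.659 mg/L
Dose 6 (195 mg at t=55 h): 195·exp(−0.08664·9) = 89.408 mg/L
C(64) = 1.621 + 4.914 + 7.095 + 15.676 + 40.659 + 89.408 = 159.373 mg/L

159.373 mg/L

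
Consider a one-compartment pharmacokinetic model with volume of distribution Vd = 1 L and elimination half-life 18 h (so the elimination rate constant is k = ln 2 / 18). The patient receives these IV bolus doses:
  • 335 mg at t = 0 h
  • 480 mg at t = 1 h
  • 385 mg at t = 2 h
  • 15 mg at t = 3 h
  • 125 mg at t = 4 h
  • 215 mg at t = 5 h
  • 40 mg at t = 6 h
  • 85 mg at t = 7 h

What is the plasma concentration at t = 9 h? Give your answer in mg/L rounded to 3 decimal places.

k = ln 2 / 18 = 0.03851 per h
Dose 1 (335 mg at t=0 h): 335·exp(−0.03851·9) = 236.881 mg/L
Dose 2 (480 mg at t=1 h): 480·exp(−0.03851·8) = 352.736 mg/L
Dose 3 (385 mg at t=2 h): 385·exp(−0.03851·7) = 294.031 mg/L
Dose 4 (15 mg at t=3 h): 15·exp(−0.03851·6) = 11.906 mg/L
Dose 5 (125 mg at t=4 h): 125·exp(−0.03851·5) = 103.108 mg/L
Dose 6 (215 mg at t=5 h): 215·exp(−0.03851·4) = 184.307 mg/L
Dose 7 (40 mg at t=6 h): 40·exp(−0.03851·3) = 35.636 mg/L
Dose 8 (85 mg at t=7 h): 85·exp(−0.03851·2) = 78.699 mg/L
C(9) = 236.881 + 352.736 + 294.031 + 11.906 + 103.108 + 184.307 + 35.636 + 78.699 = 1297.304 mg/L

1297.304 mg/L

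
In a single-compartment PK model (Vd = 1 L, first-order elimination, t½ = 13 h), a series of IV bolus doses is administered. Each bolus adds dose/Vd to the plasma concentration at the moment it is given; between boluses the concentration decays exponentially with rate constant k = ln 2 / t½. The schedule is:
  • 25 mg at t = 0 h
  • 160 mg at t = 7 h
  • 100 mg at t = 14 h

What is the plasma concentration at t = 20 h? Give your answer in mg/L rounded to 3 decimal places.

161.227 mg/L

k = ln 2 / 13 = 0.05332 per h
Dose 1 (25 mg at t=0 h): 25·exp(−0.05332·20) = 8.606 mg/L
Dose 2 (160 mg at t=7 h): 160·exp(−0.05332·13) = 80.000 mg/L
Dose 3 (100 mg at t=14 h): 100·exp(−0.05332·6) = 72.621 mg/L
C(20) = 8.606 + 80.000 + 72.621 = 161.227 mg/L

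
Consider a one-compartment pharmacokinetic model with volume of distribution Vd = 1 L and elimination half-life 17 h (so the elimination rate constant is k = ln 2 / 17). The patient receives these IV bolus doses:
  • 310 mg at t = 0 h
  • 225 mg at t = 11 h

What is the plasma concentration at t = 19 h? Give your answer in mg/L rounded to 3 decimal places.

305.238 mg/L

k = ln 2 / 17 = 0.04077 per h
Dose 1 (310 mg at t=0 h): 310·exp(−0.04077·19) = 142.862 mg/L
Dose 2 (225 mg at t=11 h): 225·exp(−0.04077·8) = 162.376 mg/L
C(19) = 142.862 + 162.376 = 305.238 mg/L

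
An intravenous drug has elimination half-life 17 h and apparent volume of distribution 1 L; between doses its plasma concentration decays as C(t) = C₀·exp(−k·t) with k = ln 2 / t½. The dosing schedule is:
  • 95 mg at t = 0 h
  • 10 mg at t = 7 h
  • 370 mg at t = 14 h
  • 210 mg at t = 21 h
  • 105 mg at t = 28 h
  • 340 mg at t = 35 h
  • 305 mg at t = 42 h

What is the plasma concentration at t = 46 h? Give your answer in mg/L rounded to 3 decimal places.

k = ln 2 / 17 = 0.04077 per h
Dose 1 (95 mg at t=0 h): 95·exp(−0.04077·46) = 14.560 mg/L
Dose 2 (10 mg at t=7 h): 10·exp(−0.04077·39) = 2.039 mg/L
Dose 3 (370 mg at t=14 h): 370·exp(−0.04077·32) = 100.359 mg/L
Dose 4 (210 mg at t=21 h): 210·exp(−0.04077·25) = 75.775 mg/L
Dose 5 (105 mg at t=28 h): 105·exp(−0.04077·18) = 50.402 mg/L
Dose 6 (340 mg at t=35 h): 340·exp(−0.04077·11) = 217.117 mg/L
Dose 7 (305 mg at t=42 h): 305·exp(−0.04077·4) = 259.101 mg/L
C(46) = 14.560 + 2.039 + 100.359 + 75.775 + 50.402 + 217.117 + 259.101 = 719.355 mg/L

719.355 mg/L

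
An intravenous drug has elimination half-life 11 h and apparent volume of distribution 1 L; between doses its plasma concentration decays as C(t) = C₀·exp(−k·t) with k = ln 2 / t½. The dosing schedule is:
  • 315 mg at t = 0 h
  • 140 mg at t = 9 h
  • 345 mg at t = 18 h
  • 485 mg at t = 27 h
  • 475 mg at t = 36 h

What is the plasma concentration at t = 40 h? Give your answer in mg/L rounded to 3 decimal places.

k = ln 2 / 11 = 0.06301 per h
Dose 1 (315 mg at t=0 h): 315·exp(−0.06301·40) = 25.331 mg/L
Dose 2 (140 mg at t=9 h): 140·exp(−0.06301·31) = 19.850 mg/L
Dose 3 (345 mg at t=18 h): 345·exp(−0.06301·22) = 86.250 mg/L
Dose 4 (485 mg at t=27 h): 485·exp(−0.06301·13) = 213.786 mg/L
Dose 5 (475 mg at t=36 h): 475·exp(−0.06301·4) = 369.171 mg/L
C(40) = 25.331 + 19.850 + 86.250 + 213.786 + 369.171 = 714.389 mg/L

714.389 mg/L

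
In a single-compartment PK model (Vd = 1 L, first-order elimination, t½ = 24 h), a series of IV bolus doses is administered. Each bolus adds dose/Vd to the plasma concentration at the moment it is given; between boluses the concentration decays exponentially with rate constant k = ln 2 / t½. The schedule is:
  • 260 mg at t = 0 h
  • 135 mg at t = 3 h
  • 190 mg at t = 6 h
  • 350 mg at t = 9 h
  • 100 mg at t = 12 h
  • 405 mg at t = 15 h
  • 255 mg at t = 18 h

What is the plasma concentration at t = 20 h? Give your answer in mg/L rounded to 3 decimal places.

k = ln 2 / 24 = 0.02888 per h
Dose 1 (260 mg at t=0 h): 260·exp(−0.02888·20) = 145.920 mg/L
Dose 2 (135 mg at t=3 h): 135·exp(−0.02888·17) = 82.624 mg/L
Dose 3 (190 mg at t=6 h): 190·exp(−0.02888·14) = 126.810 mg/L
Dose 4 (350 mg at t=9 h): 350·exp(−0.02888·11) = 254.739 mg/L
Dose 5 (100 mg at t=12 h): 100·exp(−0.02888·8) = 79.370 mg/L
Dose 6 (405 mg at t=15 h): 405·exp(−0.02888·5) = 350.542 mg/L
Dose 7 (255 mg at t=18 h): 255·exp(−0.02888·2) = 240.688 mg/L
C(20) = 145.920 + 82.624 + 126.810 + 254.739 + 79.370 + 350.542 + 240.688 = 1280.693 mg/L

1280.693 mg/L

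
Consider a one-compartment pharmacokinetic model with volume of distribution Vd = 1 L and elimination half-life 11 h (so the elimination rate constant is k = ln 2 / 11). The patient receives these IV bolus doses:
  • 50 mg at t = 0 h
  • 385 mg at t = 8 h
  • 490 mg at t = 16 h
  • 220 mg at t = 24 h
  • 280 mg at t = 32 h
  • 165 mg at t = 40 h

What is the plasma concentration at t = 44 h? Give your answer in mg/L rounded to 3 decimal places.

k = ln 2 / 11 = 0.06301 per h
Dose 1 (50 mg at t=0 h): 50·exp(−0.06301·44) = 3.125 mg/L
Dose 2 (385 mg at t=8 h): 385·exp(−0.06301·36) = 39.836 mg/L
Dose 3 (490 mg at t=16 h): 490·exp(−0.06301·28) = 83.934 mg/L
Dose 4 (220 mg at t=24 h): 220·exp(−0.06301·20) = 62.387 mg/L
Dose 5 (280 mg at t=32 h): 280·exp(−0.06301·12) = 131.450 mg/L
Dose 6 (165 mg at t=40 h): 165·exp(−0.06301·4) = 128.239 mg/L
C(44) = 3.125 + 39.836 + 83.934 + 62.387 + 131.450 + 128.239 = 448.971 mg/L

448.971 mg/L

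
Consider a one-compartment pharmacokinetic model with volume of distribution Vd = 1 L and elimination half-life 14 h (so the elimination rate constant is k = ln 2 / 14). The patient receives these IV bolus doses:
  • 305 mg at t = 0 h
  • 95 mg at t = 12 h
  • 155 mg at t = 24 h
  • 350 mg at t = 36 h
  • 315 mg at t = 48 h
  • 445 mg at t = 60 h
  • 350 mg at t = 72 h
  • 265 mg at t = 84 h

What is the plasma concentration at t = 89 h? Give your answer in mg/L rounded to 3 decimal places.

542.385 mg/L

k = ln 2 / 14 = 0.04951 per h
Dose 1 (305 mg at t=0 h): 305·exp(−0.04951·89) = 3.721 mg/L
Dose 2 (95 mg at t=12 h): 95·exp(−0.04951·77) = 2.099 mg/L
Dose 3 (155 mg at t=24 h): 155·exp(−0.04951·65) = 6.204 mg/L
Dose 4 (350 mg at t=36 h): 350·exp(−0.04951·53) = 25.378 mg/L
Dose 5 (315 mg at t=48 h): 315·exp(−0.04951·41) = 41.374 mg/L
Dose 6 (445 mg at t=60 h): 445·exp(−0.04951·29) = 105.876 mg/L
Dose 7 (350 mg at t=72 h): 350·exp(−0.04951·17) = 150.845 mg/L
Dose 8 (265 mg at t=84 h): 265·exp(−0.04951·5) = 206.888 mg/L
C(89) = 3.721 + 2.099 + 6.204 + 25.378 + 41.374 + 105.876 + 150.845 + 206.888 = 542.385 mg/L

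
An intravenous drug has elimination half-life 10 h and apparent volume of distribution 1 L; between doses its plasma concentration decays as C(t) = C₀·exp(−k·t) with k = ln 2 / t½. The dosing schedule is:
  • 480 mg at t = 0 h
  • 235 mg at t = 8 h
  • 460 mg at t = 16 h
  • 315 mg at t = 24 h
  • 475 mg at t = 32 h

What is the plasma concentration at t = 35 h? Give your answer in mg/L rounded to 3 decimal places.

k = ln 2 / 10 = 0.06931 per h
Dose 1 (480 mg at t=0 h): 480·exp(−0.06931·35) = 42.426 mg/L
Dose 2 (235 mg at t=8 h): 235·exp(−0.06931·27) = 36.165 mg/L
Dose 3 (460 mg at t=16 h): 460·exp(−0.06931·19) = 123.254 mg/L
Dose 4 (315 mg at t=24 h): 315·exp(−0.06931·11) = 146.953 mg/L
Dose 5 (475 mg at t=32 h): 475·exp(−0.06931·3) = 385.820 mg/L
C(35) = 42.426 + 36.165 + 123.254 + 146.953 + 385.820 = 734.618 mg/L

734.618 mg/L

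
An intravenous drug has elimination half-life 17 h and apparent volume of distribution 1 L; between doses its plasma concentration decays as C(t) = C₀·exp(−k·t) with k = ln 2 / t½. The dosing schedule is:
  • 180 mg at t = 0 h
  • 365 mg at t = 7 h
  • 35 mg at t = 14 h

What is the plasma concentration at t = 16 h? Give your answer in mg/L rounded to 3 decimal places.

k = ln 2 / 17 = 0.04077 per h
Dose 1 (180 mg at t=0 h): 180·exp(−0.04077·16) = 93.745 mg/L
Dose 2 (365 mg at t=7 h): 365·exp(−0.04077·9) = 252.886 mg/L
Dose 3 (35 mg at t=14 h): 35·exp(−0.04077·2) = 32.259 mg/L
C(16) = 93.745 + 252.886 + 32.259 = 378.890 mg/L

378.890 mg/L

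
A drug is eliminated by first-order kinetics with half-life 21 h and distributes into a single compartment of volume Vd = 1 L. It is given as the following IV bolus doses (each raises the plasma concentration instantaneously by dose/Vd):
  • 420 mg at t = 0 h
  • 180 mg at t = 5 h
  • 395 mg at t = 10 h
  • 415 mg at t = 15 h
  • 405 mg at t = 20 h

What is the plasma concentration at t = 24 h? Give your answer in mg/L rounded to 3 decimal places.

1198.430 mg/L

k = ln 2 / 21 = 0.03301 per h
Dose 1 (420 mg at t=0 h): 420·exp(−0.03301·24) = 190.202 mg/L
Dose 2 (180 mg at t=5 h): 180·exp(−0.03301·19) = 96.142 mg/L
Dose 3 (395 mg at t=10 h): 395·exp(−0.03301·14) = 248.834 mg/L
Dose 4 (415 mg at t=15 h): 415·exp(−0.03301·9) = 308.344 mg/L
Dose 5 (405 mg at t=20 h): 405·exp(−0.03301·4) = 354.908 mg/L
C(24) = 190.202 + 96.142 + 248.834 + 308.344 + 354.908 = 1198.430 mg/L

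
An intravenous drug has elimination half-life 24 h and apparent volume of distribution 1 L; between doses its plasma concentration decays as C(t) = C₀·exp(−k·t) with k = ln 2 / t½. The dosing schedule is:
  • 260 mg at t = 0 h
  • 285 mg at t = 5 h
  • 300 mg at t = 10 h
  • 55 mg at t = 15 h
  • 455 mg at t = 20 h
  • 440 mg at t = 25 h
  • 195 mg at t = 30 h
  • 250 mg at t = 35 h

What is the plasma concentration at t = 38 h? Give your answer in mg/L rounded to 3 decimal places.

k = ln 2 / 24 = 0.02888 per h
Dose 1 (260 mg at t=0 h): 260·exp(−0.02888·38) = 86.765 mg/L
Dose 2 (285 mg at t=5 h): 285·exp(−0.02888·33) = 109.883 mg/L
Dose 3 (300 mg at t=10 h): 300·exp(−0.02888·28) = 133.635 mg/L
Dose 4 (55 mg at t=15 h): 55·exp(−0.02888·23) = 28.306 mg/L
Dose 5 (455 mg at t=20 h): 455·exp(−0.02888·18) = 270.545 mg/L
Dose 6 (440 mg at t=25 h): 440·exp(−0.02888·13) = 302.270 mg/L
Dose 7 (195 mg at t=30 h): 195·exp(−0.02888·8) = 154.772 mg/L
Dose 8 (250 mg at t=35 h): 250·exp(−0.02888·3) = 229.251 mg/L
C(38) = 86.765 + 109.883 + 133.635 + 28.306 + 270.545 + 302.270 + 154.772 + 229.251 = 1315.425 mg/L

1315.425 mg/L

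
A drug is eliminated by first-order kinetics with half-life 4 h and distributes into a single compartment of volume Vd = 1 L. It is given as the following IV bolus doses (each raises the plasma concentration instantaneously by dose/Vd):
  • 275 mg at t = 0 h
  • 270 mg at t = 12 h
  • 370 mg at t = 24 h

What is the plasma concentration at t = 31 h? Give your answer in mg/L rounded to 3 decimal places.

121.313 mg/L

k = ln 2 / 4 = 0.17329 per h
Dose 1 (275 mg at t=0 h): 275·exp(−0.17329·31) = 1.277 mg/L
Dose 2 (270 mg at t=12 h): 270·exp(−0.17329·19) = 10.034 mg/L
Dose 3 (370 mg at t=24 h): 370·exp(−0.17329·7) = 110.002 mg/L
C(31) = 1.277 + 10.034 + 110.002 = 121.313 mg/L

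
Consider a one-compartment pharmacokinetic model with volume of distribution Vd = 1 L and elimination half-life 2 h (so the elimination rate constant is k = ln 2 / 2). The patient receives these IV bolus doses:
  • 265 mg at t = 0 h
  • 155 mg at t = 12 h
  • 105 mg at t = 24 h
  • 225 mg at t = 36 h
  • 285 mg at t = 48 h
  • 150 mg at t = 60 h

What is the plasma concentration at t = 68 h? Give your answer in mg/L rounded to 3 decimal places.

k = ln 2 / 2 = 0.34657 per h
Dose 1 (265 mg at t=0 h): 265·exp(−0.34657·68) = 0.000 mg/L
Dose 2 (155 mg at t=12 h): 155·exp(−0.34657·56) = 0.000 mg/L
Dose 3 (105 mg at t=24 h): 105·exp(−0.34657·44) = 0.000 mg/L
Dose 4 (225 mg at t=36 h): 225·exp(−0.34657·32) = 0.003 mg/L
Dose 5 (285 mg at t=48 h): 285·exp(−0.34657·20) = 0.278 mg/L
Dose 6 (150 mg at t=60 h): 150·exp(−0.34657·8) = 9.375 mg/L
C(68) = 0.000 + 0.000 + 0.000 + 0.003 + 0.278 + 9.375 = 9.657 mg/L

9.657 mg/L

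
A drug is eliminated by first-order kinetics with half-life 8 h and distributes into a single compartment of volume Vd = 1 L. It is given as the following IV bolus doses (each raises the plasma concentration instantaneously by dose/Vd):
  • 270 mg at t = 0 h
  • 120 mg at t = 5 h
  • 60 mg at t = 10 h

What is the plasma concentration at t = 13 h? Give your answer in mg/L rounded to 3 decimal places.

k = ln 2 / 8 = 0.08664 per h
Dose 1 (270 mg at t=0 h): 270·exp(−0.08664·13) = 87.537 mg/L
Dose 2 (120 mg at t=5 h): 120·exp(−0.08664·8) = 60.000 mg/L
Dose 3 (60 mg at t=10 h): 60·exp(−0.08664·3) = 46.266 mg/L
C(13) = 87.537 + 60.000 + 46.266 = 193.803 mg/L

193.803 mg/L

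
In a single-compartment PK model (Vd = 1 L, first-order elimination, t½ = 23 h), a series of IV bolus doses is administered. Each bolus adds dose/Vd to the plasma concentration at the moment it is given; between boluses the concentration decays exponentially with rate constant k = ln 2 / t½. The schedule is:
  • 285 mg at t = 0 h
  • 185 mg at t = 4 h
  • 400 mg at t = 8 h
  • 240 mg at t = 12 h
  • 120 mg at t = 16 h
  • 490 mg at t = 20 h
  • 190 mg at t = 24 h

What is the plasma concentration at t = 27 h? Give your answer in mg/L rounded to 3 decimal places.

k = ln 2 / 23 = 0.03014 per h
Dose 1 (285 mg at t=0 h): 285·exp(−0.03014·27) = 126.317 mg/L
Dose 2 (185 mg at t=4 h): 185·exp(−0.03014·23) = 92.500 mg/L
Dose 3 (400 mg at t=8 h): 400·exp(−0.03014·19) = 225.623 mg/L
Dose 4 (240 mg at t=12 h): 240·exp(−0.03014·15) = 152.717 mg/L
Dose 5 (120 mg at t=16 h): 120·exp(−0.03014·11) = 86.141 mg/L
Dose 6 (490 mg at t=20 h): 490·exp(−0.03014·7) = 396.806 mg/L
Dose 7 (190 mg at t=24 h): 190·exp(−0.03014·3) = 173.576 mg/L
C(27) = 126.317 + 92.500 + 225.623 + 152.717 + 86.141 + 396.806 + 173.576 = 1253.680 mg/L

1253.680 mg/L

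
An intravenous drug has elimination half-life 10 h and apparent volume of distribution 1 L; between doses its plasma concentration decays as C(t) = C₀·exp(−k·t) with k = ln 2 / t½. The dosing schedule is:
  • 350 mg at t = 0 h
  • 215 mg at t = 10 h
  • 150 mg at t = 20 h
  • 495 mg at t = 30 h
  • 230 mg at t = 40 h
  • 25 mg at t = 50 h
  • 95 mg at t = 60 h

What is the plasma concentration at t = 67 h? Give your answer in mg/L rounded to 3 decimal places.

152.931 mg/L

k = ln 2 / 10 = 0.06931 per h
Dose 1 (350 mg at t=0 h): 350·exp(−0.06931·67) = 3.366 mg/L
Dose 2 (215 mg at t=10 h): 215·exp(−0.06931·57) = 4.136 mg/L
Dose 3 (150 mg at t=20 h): 150·exp(−0.06931·47) = 5.771 mg/L
Dose 4 (495 mg at t=30 h): 495·exp(−0.06931·37) = 38.089 mg/L
Dose 5 (230 mg at t=40 h): 230·exp(−0.06931·27) = 35.395 mg/L
Dose 6 (25 mg at t=50 h): 25·exp(−0.06931·17) = 7.695 mg/L
Dose 7 (95 mg at t=60 h): 95·exp(−0.06931·7) = 58.479 mg/L
C(67) = 3.366 + 4.136 + 5.771 + 38.089 + 35.395 + 7.695 + 58.479 = 152.931 mg/L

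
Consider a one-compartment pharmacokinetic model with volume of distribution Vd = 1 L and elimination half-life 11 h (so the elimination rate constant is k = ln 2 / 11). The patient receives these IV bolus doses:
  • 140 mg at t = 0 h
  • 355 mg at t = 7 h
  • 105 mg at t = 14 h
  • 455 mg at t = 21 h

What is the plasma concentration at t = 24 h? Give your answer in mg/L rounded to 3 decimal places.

k = ln 2 / 11 = 0.06301 per h
Dose 1 (140 mg at t=0 h): 140·exp(−0.06301·24) = 30.856 mg/L
Dose 2 (355 mg at t=7 h): 355·exp(−0.06301·17) = 121.619 mg/L
Dose 3 (105 mg at t=14 h): 105·exp(−0.06301·10) = 55.915 mg/L
Dose 4 (455 mg at t=21 h): 455·exp(−0.06301·3) = 376.628 mg/L
C(24) = 30.856 + 121.619 + 55.915 + 376.628 = 585.017 mg/L

585.017 mg/L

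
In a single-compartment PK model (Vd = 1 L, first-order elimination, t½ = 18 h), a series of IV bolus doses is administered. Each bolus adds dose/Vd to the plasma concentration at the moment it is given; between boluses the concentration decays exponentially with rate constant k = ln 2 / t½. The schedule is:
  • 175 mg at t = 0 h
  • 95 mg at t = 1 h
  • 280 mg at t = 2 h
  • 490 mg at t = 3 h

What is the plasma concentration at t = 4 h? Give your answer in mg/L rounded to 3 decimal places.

965.388 mg/L

k = ln 2 / 18 = 0.03851 per h
Dose 1 (175 mg at t=0 h): 175·exp(−0.03851·4) = 150.018 mg/L
Dose 2 (95 mg at t=1 h): 95·exp(−0.03851·3) = 84.635 mg/L
Dose 3 (280 mg at t=2 h): 280·exp(−0.03851·2) = 259.245 mg/L
Dose 4 (490 mg at t=3 h): 490·exp(−0.03851·1) = 471.490 mg/L
C(4) = 150.018 + 84.635 + 259.245 + 471.490 = 965.388 mg/L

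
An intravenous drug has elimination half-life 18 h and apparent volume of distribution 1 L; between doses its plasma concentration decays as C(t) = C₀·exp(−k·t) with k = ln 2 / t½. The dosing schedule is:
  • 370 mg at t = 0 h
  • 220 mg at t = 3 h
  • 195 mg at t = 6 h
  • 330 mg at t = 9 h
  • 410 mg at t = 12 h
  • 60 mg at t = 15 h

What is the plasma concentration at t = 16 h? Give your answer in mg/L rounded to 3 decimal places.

k = ln 2 / 18 = 0.03851 per h
Dose 1 (370 mg at t=0 h): 370·exp(−0.03851·16) = 199.811 mg/L
Dose 2 (220 mg at t=3 h): 220·exp(−0.03851·13) = 133.356 mg/L
Dose 3 (195 mg at t=6 h): 195·exp(−0.03851·10) = 132.677 mg/L
Dose 4 (330 mg at t=9 h): 330·exp(−0.03851·7) = 252.027 mg/L
Dose 5 (410 mg at t=12 h): 410·exp(−0.03851·4) = 351.470 mg/L
Dose 6 (60 mg at t=15 h): 60·exp(−0.03851·1) = 57.733 mg/L
C(16) = 199.811 + 133.356 + 132.677 + 252.027 + 351.470 + 57.733 = 1127.074 mg/L

1127.074 mg/L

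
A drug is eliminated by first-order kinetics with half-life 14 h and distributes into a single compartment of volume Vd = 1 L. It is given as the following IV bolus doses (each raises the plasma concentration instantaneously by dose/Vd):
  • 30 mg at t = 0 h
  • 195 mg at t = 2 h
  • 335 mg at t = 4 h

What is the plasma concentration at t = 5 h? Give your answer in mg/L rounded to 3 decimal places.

510.324 mg/L

k = ln 2 / 14 = 0.04951 per h
Dose 1 (30 mg at t=0 h): 30·exp(−0.04951·5) = 23.421 mg/L
Dose 2 (195 mg at t=2 h): 195·exp(−0.04951·3) = 168.085 mg/L
Dose 3 (335 mg at t=4 h): 335·exp(−0.04951·1) = 318.818 mg/L
C(5) = 23.421 + 168.085 + 318.818 = 510.324 mg/L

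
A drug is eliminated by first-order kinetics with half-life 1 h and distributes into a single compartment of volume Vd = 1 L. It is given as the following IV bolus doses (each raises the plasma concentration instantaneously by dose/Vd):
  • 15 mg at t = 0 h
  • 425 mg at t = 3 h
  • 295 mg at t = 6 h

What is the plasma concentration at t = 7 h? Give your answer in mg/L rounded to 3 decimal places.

k = ln 2 / 1 = 0.69315 per h
Dose 1 (15 mg at t=0 h): 15·exp(−0.69315·7) = 0.117 mg/L
Dose 2 (425 mg at t=3 h): 425·exp(−0.69315·4) = 26.562 mg/L
Dose 3 (295 mg at t=6 h): 295·exp(−0.69315·1) = 147.500 mg/L
C(7) = 0.117 + 26.562 + 147.500 = 174.180 mg/L

174.180 mg/L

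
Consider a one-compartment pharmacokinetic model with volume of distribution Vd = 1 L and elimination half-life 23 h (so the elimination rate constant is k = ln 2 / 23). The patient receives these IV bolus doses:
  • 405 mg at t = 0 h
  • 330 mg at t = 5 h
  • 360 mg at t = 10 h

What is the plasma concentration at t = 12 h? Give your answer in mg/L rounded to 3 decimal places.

k = ln 2 / 23 = 0.03014 per h
Dose 1 (405 mg at t=0 h): 405·exp(−0.03014·12) = 282.095 mg/L
Dose 2 (330 mg at t=5 h): 330·exp(−0.03014·7) = 267.237 mg/L
Dose 3 (360 mg at t=10 h): 360·exp(−0.03014·2) = 338.942 mg/L
C(12) = 282.095 + 267.237 + 338.942 = 888.274 mg/L

888.274 mg/L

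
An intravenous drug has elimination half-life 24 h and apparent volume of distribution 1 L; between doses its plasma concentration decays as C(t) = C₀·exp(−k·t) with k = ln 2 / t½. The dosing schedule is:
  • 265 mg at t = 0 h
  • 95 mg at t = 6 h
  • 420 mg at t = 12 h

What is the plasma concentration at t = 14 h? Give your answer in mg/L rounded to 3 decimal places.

k = ln 2 / 24 = 0.02888 per h
Dose 1 (265 mg at t=0 h): 265·exp(−0.02888·14) = 176.866 mg/L
Dose 2 (95 mg at t=6 h): 95·exp(−0.02888·8) = 75.402 mg/L
Dose 3 (420 mg at t=12 h): 420·exp(−0.02888·2) = 396.427 mg/L
C(14) = 176.866 + 75.402 + 396.427 = 648.695 mg/L

648.695 mg/L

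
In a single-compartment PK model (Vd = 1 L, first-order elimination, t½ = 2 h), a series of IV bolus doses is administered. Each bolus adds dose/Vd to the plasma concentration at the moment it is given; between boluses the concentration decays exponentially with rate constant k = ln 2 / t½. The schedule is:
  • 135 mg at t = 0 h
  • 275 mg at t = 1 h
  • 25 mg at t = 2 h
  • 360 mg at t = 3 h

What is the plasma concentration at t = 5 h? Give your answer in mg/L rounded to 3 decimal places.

281.454 mg/L

k = ln 2 / 2 = 0.34657 per h
Dose 1 (135 mg at t=0 h): 135·exp(−0.34657·5) = 23.865 mg/L
Dose 2 (275 mg at t=1 h): 275·exp(−0.34657·4) = 68.750 mg/L
Dose 3 (25 mg at t=2 h): 25·exp(−0.34657·3) = 8.839 mg/L
Dose 4 (360 mg at t=3 h): 360·exp(−0.34657·2) = 180.000 mg/L
C(5) = 23.865 + 68.750 + 8.839 + 180.000 = 281.454 mg/L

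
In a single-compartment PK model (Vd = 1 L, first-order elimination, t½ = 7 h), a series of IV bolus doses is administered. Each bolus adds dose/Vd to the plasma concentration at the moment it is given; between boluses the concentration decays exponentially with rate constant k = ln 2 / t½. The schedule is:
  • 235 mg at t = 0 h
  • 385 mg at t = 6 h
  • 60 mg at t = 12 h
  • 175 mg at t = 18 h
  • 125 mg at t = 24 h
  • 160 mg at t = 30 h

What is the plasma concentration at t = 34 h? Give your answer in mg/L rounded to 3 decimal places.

k = ln 2 / 7 = 0.09902 per h
Dose 1 (235 mg at t=0 h): 235·exp(−0.09902·34) = 8.108 mg/L
Dose 2 (385 mg at t=6 h): 385·exp(−0.09902·28) = 24.062 mg/L
Dose 3 (60 mg at t=12 h): 60·exp(−0.09902·22) = 6.793 mg/L
Dose 4 (175 mg at t=18 h): 175·exp(−0.09902·16) = 35.890 mg/L
Dose 5 (125 mg at t=24 h): 125·exp(−0.09902·10) = 46.437 mg/L
Dose 6 (160 mg at t=30 h): 160·exp(−0.09902·4) = 107.672 mg/L
C(34) = 8.108 + 24.062 + 6.793 + 35.890 + 46.437 + 107.672 = 228.963 mg/L

228.963 mg/L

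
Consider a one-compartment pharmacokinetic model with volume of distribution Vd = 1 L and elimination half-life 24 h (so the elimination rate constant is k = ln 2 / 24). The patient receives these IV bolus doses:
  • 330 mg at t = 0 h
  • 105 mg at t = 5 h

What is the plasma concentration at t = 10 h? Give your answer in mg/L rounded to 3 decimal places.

k = ln 2 / 24 = 0.02888 per h
Dose 1 (330 mg at t=0 h): 330·exp(−0.02888·10) = 247.221 mg/L
Dose 2 (105 mg at t=5 h): 105·exp(−0.02888·5) = 90.881 mg/L
C(10) = 247.221 + 90.881 = 338.102 mg/L

338.102 mg/L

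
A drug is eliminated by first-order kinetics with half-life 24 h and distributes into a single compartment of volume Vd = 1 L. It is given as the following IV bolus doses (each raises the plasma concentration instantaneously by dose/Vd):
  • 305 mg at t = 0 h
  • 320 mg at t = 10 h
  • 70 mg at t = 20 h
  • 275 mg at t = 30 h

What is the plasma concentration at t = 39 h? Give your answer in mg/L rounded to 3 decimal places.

489.861 mg/L

k = ln 2 / 24 = 0.02888 per h
Dose 1 (305 mg at t=0 h): 305·exp(−0.02888·39) = 98.884 mg/L
Dose 2 (320 mg at t=10 h): 320·exp(−0.02888·29) = 138.486 mg/L
Dose 3 (70 mg at t=20 h): 70·exp(−0.02888·19) = 40.437 mg/L
Dose 4 (275 mg at t=30 h): 275·exp(−0.02888·9) = 212.054 mg/L
C(39) = 98.884 + 138.486 + 40.437 + 212.054 = 489.861 mg/L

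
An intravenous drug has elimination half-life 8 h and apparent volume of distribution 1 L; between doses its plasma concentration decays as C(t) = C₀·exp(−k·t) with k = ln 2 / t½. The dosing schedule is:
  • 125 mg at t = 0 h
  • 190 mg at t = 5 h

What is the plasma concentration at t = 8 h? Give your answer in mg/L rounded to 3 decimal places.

209.010 mg/L

k = ln 2 / 8 = 0.08664 per h
Dose 1 (125 mg at t=0 h): 125·exp(−0.08664·8) = 62.500 mg/L
Dose 2 (190 mg at t=5 h): 190·exp(−0.08664·3) = 146.510 mg/L
C(8) = 62.500 + 146.510 = 209.010 mg/L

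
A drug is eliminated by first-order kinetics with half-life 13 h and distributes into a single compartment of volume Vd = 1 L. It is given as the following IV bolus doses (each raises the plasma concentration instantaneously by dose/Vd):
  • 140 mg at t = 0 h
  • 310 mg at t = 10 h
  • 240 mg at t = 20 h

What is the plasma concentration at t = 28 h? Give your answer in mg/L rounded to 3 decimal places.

306.849 mg/L

k = ln 2 / 13 = 0.05332 per h
Dose 1 (140 mg at t=0 h): 140·exp(−0.05332·28) = 31.460 mg/L
Dose 2 (310 mg at t=10 h): 310·exp(−0.05332·18) = 118.727 mg/L
Dose 3 (240 mg at t=20 h): 240·exp(−0.05332·8) = 156.661 mg/L
C(28) = 31.460 + 118.727 + 156.661 = 306.849 mg/L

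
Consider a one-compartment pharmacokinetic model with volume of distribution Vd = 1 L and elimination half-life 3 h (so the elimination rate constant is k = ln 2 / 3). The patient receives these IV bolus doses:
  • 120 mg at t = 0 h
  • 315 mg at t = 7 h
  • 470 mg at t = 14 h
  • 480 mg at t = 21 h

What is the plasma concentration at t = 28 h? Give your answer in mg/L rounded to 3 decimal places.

116.396 mg/L

k = ln 2 / 3 = 0.23105 per h
Dose 1 (120 mg at t=0 h): 120·exp(−0.23105·28) = 0.186 mg/L
Dose 2 (315 mg at t=7 h): 315·exp(−0.23105·21) = 2.461 mg/L
Dose 3 (470 mg at t=14 h): 470·exp(−0.23105·14) = 18.505 mg/L
Dose 4 (480 mg at t=21 h): 480·exp(−0.23105·7) = 95.244 mg/L
C(28) = 0.186 + 2.461 + 18.505 + 95.244 = 116.396 mg/L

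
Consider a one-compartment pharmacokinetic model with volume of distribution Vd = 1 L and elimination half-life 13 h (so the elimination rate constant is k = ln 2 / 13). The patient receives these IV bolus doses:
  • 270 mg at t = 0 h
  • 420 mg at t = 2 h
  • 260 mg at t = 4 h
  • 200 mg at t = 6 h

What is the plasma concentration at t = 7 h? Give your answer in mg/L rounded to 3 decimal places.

918.792 mg/L

k = ln 2 / 13 = 0.05332 per h
Dose 1 (270 mg at t=0 h): 270·exp(−0.05332·7) = 185.896 mg/L
Dose 2 (420 mg at t=2 h): 420·exp(−0.05332·5) = 321.713 mg/L
Dose 3 (260 mg at t=4 h): 260·exp(−0.05332·3) = 221.567 mg/L
Dose 4 (200 mg at t=6 h): 200·exp(−0.05332·1) = 189.616 mg/L
C(7) = 185.896 + 321.713 + 221.567 + 189.616 = 918.792 mg/L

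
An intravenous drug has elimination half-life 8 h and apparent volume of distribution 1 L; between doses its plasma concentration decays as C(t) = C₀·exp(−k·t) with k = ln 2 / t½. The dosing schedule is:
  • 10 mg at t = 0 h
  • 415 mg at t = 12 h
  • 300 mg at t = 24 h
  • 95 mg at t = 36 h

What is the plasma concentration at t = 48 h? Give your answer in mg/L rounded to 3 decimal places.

89.584 mg/L

k = ln 2 / 8 = 0.08664 per h
Dose 1 (10 mg at t=0 h): 10·exp(−0.08664·48) = 0.156 mg/L
Dose 2 (415 mg at t=12 h): 415·exp(−0.08664·36) = 18.341 mg/L
Dose 3 (300 mg at t=24 h): 300·exp(−0.08664·24) = 37.500 mg/L
Dose 4 (95 mg at t=36 h): 95·exp(−0.08664·12) = 33.588 mg/L
C(48) = 0.156 + 18.341 + 37.500 + 33.588 = 89.584 mg/L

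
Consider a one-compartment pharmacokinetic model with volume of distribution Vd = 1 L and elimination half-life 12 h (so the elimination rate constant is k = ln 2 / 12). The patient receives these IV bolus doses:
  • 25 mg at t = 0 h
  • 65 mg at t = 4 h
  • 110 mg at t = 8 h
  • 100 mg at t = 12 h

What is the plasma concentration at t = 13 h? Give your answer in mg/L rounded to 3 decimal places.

k = ln 2 / 12 = 0.05776 per h
Dose 1 (25 mg at t=0 h): 25·exp(−0.05776·13) = 11.798 mg/L
Dose 2 (65 mg at t=4 h): 65·exp(−0.05776·9) = 38.649 mg/L
Dose 3 (110 mg at t=8 h): 110·exp(−0.05776·5) = 82.407 mg/L
Dose 4 (100 mg at t=12 h): 100·exp(−0.05776·1) = 94.387 mg/L
C(13) = 11.798 + 38.649 + 82.407 + 94.387 = 227.242 mg/L

227.242 mg/L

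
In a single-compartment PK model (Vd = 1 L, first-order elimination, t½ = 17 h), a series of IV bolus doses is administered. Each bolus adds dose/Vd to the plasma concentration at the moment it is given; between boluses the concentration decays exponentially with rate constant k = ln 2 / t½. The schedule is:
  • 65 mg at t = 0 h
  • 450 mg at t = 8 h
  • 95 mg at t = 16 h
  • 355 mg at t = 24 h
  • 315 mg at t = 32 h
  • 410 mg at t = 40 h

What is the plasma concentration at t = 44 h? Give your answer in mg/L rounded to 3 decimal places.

843.311 mg/L

k = ln 2 / 17 = 0.04077 per h
Dose 1 (65 mg at t=0 h): 65·exp(−0.04077·44) = 10.809 mg/L
Dose 2 (450 mg at t=8 h): 450·exp(−0.04077·36) = 103.690 mg/L
Dose 3 (95 mg at t=16 h): 95·exp(−0.04077·28) = 30.333 mg/L
Dose 4 (355 mg at t=24 h): 355·exp(−0.04077·20) = 157.064 mg/L
Dose 5 (315 mg at t=32 h): 315·exp(−0.04077·12) = 193.116 mg/L
Dose 6 (410 mg at t=40 h): 410·exp(−0.04077·4) = 348.300 mg/L
C(44) = 10.809 + 103.690 + 30.333 + 157.064 + 193.116 + 348.300 = 843.311 mg/L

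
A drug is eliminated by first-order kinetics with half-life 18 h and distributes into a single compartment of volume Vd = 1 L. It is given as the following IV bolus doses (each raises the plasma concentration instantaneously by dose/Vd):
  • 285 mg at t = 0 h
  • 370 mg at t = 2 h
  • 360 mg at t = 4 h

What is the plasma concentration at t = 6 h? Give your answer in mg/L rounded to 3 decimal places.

k = ln 2 / 18 = 0.03851 per h
Dose 1 (285 mg at t=0 h): 285·exp(−0.03851·6) = 226.205 mg/L
Dose 2 (370 mg at t=2 h): 370·exp(−0.03851·4) = 317.180 mg/L
Dose 3 (360 mg at t=4 h): 360·exp(−0.03851·2) = 333.315 mg/L
C(6) = 226.205 + 317.180 + 333.315 = 876.700 mg/L

876.700 mg/L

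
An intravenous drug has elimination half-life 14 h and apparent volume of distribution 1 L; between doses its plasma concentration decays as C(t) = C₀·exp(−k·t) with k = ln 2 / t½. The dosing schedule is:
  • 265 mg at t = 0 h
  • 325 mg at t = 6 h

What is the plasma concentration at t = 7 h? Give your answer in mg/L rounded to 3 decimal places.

k = ln 2 / 14 = 0.04951 per h
Dose 1 (265 mg at t=0 h): 265·exp(−0.04951·7) = 187.383 mg/L
Dose 2 (325 mg at t=6 h): 325·exp(−0.04951·1) = 309.301 mg/L
C(7) = 187.383 + 309.301 = 496.684 mg/L

496.684 mg/L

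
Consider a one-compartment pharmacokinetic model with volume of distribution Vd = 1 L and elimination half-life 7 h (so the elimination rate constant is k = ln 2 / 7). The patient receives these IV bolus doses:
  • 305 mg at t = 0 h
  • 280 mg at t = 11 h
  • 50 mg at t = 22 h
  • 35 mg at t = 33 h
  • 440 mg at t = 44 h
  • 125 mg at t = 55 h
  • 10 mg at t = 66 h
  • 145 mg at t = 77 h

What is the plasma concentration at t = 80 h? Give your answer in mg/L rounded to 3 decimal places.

134.109 mg/L

k = ln 2 / 7 = 0.09902 per h
Dose 1 (305 mg at t=0 h): 305·exp(−0.09902·80) = 0.111 mg/L
Dose 2 (280 mg at t=11 h): 280·exp(−0.09902·69) = 0.302 mg/L
Dose 3 (50 mg at t=22 h): 50·exp(−0.09902·58) = 0.160 mg/L
Dose 4 (35 mg at t=33 h): 35·exp(−0.09902·47) = 0.333 mg/L
Dose 5 (440 mg at t=44 h): 440·exp(−0.09902·36) = 12.454 mg/L
Dose 6 (125 mg at t=55 h): 125·exp(−0.09902·25) = 10.515 mg/L
Dose 7 (10 mg at t=66 h): 10·exp(−0.09902·14) = 2.500 mg/L
Dose 8 (145 mg at t=77 h): 145·exp(−0.09902·3) = 107.735 mg/L
C(80) = 0.111 + 0.302 + 0.160 + 0.333 + 12.454 + 10.515 + 2.500 + 107.735 = 134.109 mg/L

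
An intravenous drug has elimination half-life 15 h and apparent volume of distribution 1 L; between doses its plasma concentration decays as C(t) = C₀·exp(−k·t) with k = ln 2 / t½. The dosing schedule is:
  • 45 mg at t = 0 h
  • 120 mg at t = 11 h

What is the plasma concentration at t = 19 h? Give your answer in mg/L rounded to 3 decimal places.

101.618 mg/L

k = ln 2 / 15 = 0.04621 per h
Dose 1 (45 mg at t=0 h): 45·exp(−0.04621·19) = 18.703 mg/L
Dose 2 (120 mg at t=11 h): 120·exp(−0.04621·8) = 82.915 mg/L
C(19) = 18.703 + 82.915 = 101.618 mg/L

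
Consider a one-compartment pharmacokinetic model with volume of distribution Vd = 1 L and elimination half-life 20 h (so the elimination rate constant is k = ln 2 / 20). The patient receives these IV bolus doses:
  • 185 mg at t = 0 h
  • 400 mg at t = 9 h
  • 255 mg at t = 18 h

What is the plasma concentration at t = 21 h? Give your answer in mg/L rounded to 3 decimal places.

583.070 mg/L

k = ln 2 / 20 = 0.03466 per h
Dose 1 (185 mg at t=0 h): 185·exp(−0.03466·21) = 89.349 mg/L
Dose 2 (400 mg at t=9 h): 400·exp(−0.03466·12) = 263.902 mg/L
Dose 3 (255 mg at t=18 h): 255·exp(−0.03466·3) = 229.819 mg/L
C(21) = 89.349 + 263.902 + 229.819 = 583.070 mg/L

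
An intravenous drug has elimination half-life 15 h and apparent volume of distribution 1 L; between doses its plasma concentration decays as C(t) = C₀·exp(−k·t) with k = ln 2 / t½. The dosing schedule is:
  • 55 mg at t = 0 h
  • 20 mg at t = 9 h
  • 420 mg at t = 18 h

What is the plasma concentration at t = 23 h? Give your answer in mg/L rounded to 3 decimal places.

362.828 mg/L

k = ln 2 / 15 = 0.04621 per h
Dose 1 (55 mg at t=0 h): 55·exp(−0.04621·23) = 19.001 mg/L
Dose 2 (20 mg at t=9 h): 20·exp(−0.04621·14) = 10.473 mg/L
Dose 3 (420 mg at t=18 h): 420·exp(−0.04621·5) = 333.354 mg/L
C(23) = 19.001 + 10.473 + 333.354 = 362.828 mg/L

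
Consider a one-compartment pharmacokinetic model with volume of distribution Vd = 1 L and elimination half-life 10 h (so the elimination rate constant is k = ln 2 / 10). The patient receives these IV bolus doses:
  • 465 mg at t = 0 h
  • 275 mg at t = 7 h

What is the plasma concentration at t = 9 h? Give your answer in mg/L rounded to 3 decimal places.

k = ln 2 / 10 = 0.06931 per h
Dose 1 (465 mg at t=0 h): 465·exp(−0.06931·9) = 249.187 mg/L
Dose 2 (275 mg at t=7 h): 275·exp(−0.06931·2) = 239.401 mg/L
C(9) = 249.187 + 239.401 = 488.589 mg/L

488.589 mg/L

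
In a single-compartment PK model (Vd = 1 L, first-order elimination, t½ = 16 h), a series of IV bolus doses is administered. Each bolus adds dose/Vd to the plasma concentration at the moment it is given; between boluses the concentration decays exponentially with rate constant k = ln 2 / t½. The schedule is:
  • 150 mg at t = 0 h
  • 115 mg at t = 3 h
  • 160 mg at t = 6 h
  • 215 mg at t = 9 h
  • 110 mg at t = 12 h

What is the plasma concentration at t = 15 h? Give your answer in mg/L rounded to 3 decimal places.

517.422 mg/L

k = ln 2 / 16 = 0.04332 per h
Dose 1 (150 mg at t=0 h): 150·exp(−0.04332·15) = 78.321 mg/L
Dose 2 (115 mg at t=3 h): 115·exp(−0.04332·12) = 68.379 mg/L
Dose 3 (160 mg at t=6 h): 160·exp(−0.04332·9) = 108.340 mg/L
Dose 4 (215 mg at t=9 h): 215·exp(−0.04332·6) = 165.788 mg/L
Dose 5 (110 mg at t=12 h): 110·exp(−0.04332·3) = 96.594 mg/L
C(15) = 78.321 + 68.379 + 108.340 + 165.788 + 96.594 = 517.422 mg/L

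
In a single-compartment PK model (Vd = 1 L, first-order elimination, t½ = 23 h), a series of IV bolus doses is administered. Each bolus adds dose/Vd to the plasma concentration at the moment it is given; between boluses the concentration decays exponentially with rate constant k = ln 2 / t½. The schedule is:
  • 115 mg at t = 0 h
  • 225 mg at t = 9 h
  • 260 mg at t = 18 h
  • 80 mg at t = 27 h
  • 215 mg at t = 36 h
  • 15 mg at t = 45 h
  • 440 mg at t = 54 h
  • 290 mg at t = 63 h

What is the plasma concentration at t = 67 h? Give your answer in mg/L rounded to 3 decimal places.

k = ln 2 / 23 = 0.03014 per h
Dose 1 (115 mg at t=0 h): 115·exp(−0.03014·67) = 15.268 mg/L
Dose 2 (225 mg at t=9 h): 225·exp(−0.03014·58) = 39.180 mg/L
Dose 3 (260 mg at t=18 h): 260·exp(−0.03014·49) = 59.381 mg/L
Dose 4 (80 mg at t=27 h): 80·exp(−0.03014·40) = 23.964 mg/L
Dose 5 (215 mg at t=36 h): 215·exp(−0.03014·31) = 84.470 mg/L
Dose 6 (15 mg at t=45 h): 15·exp(−0.03014·22) = 7.729 mg/L
Dose 7 (440 mg at t=54 h): 440·exp(−0.03014·13) = 297.376 mg/L
Dose 8 (290 mg at t=63 h): 290·exp(−0.03014·4) = 257.066 mg/L
C(67) = 15.268 + 39.180 + 59.381 + 23.964 + 84.470 + 7.729 + 297.376 + 257.066 = 784.434 mg/L

784.434 mg/L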